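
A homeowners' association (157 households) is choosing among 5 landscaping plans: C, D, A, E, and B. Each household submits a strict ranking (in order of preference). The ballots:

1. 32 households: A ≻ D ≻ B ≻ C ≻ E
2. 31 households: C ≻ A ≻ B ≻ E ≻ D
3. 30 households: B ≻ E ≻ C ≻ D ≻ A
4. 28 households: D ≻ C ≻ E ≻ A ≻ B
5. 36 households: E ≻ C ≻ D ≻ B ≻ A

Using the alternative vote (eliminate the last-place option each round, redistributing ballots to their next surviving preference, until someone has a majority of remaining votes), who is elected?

C

Round 1: C 31, D 28, A 32, E 36, B 30. Eliminate D.
Round 2: C 59, A 32, E 36, B 30. Eliminate B.
Round 3: C 59, A 32, E 66. Eliminate A.
Round 4: C 91, E 66. C has a majority.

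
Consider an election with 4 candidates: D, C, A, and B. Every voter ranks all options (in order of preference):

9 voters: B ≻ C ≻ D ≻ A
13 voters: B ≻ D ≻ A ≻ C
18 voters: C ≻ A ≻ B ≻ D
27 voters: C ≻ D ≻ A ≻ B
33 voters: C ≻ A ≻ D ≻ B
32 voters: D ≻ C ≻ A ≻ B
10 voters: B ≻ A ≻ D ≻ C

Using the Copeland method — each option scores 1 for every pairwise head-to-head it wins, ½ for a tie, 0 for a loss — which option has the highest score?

D: beats A and B; loses to C → score 2.
C: beats D, A, and B → score 3.
A: beats B; loses to D and C → score 1.
B: loses to D, C, and A → score 0.
C has the best pairwise record.

C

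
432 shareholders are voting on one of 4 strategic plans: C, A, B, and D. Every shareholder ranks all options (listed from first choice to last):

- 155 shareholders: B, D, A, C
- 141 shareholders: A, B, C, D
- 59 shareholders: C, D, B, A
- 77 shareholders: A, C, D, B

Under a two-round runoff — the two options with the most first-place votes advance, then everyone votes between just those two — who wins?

A

Round 1 first-place votes: C 59, A 218, B 155, D 0.
A and B advance.
Runoff: A is preferred to B by 218 voters; B by 214.
A wins the runoff.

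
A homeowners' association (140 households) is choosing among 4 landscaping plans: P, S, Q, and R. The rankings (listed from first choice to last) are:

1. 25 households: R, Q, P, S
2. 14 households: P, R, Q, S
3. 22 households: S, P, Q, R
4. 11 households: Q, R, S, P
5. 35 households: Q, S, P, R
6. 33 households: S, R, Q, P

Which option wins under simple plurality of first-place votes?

S

First-place votes: P 14, S 55, Q 46, R 25.
S has the most first-place votes.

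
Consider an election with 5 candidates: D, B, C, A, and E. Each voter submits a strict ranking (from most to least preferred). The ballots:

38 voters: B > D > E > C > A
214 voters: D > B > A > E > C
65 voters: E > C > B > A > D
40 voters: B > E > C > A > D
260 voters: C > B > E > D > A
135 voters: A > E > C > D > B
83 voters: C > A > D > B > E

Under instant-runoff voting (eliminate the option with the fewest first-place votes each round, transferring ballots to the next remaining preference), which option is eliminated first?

Round 1: D 214, B 78, C 343, A 135, E 65. Eliminate E.

E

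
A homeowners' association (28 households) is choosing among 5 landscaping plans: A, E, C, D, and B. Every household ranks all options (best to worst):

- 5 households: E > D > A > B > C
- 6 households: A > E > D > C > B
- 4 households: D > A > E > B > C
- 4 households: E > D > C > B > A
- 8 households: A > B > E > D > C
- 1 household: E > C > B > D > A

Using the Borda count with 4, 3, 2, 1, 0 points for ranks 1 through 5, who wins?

A: 5·2 + 6·4 + 4·3 + 4·0 + 8·4 + 1·0 = 78
E: 5·4 + 6·3 + 4·2 + 4·4 + 8·2 + 1·4 = 82
C: 5·0 + 6·1 + 4·0 + 4·2 + 8·0 + 1·3 = 17
D: 5·3 + 6·2 + 4·4 + 4·3 + 8·1 + 1·1 = 64
B: 5·1 + 6·0 + 4·1 + 4·1 + 8·3 + 1·2 = 39
E has the highest Borda score (82).

E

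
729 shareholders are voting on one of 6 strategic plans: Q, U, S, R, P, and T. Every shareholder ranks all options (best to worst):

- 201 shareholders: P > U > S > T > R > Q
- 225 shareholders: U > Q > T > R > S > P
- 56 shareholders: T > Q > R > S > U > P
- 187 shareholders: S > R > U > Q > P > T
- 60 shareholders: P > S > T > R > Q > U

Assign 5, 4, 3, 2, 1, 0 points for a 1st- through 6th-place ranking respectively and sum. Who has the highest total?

Q: 201·0 + 225·4 + 56·4 + 187·2 + 60·1 = 1558
U: 201·4 + 225·5 + 56·1 + 187·3 + 60·0 = 2546
S: 201·3 + 225·1 + 56·2 + 187·5 + 60·4 = 2115
R: 201·1 + 225·2 + 56·3 + 187·4 + 60·2 = 1687
P: 201·5 + 225·0 + 56·0 + 187·1 + 60·5 = 1492
T: 201·2 + 225·3 + 56·5 + 187·0 + 60·3 = 1537
U has the highest Borda score (2546).

U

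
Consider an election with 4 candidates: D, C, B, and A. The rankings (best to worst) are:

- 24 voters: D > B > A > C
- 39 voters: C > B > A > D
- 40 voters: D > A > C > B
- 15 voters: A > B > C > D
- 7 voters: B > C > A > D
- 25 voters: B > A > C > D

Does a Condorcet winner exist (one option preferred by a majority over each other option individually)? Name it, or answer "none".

none

Checking pairwise contests:
C beats D 86–64.
A beats C 104–46.
C beats B 79–71.
B beats A 95–55.
Every option loses at least one head-to-head, so there is no Condorcet winner.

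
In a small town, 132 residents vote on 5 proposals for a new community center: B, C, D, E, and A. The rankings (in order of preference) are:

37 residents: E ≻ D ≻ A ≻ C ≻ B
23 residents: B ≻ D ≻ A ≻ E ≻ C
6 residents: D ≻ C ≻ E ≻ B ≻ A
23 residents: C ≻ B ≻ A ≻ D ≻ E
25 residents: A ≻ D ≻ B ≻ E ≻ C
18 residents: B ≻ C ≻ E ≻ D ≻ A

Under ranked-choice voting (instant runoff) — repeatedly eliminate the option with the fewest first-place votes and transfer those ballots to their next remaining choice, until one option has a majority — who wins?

B

Round 1: B 41, C 23, D 6, E 37, A 25. Eliminate D.
Round 2: B 41, C 29, E 37, A 25. Eliminate A.
Round 3: B 66, C 29, E 37. Eliminate C.
Round 4: B 89, E 43. B has a majority.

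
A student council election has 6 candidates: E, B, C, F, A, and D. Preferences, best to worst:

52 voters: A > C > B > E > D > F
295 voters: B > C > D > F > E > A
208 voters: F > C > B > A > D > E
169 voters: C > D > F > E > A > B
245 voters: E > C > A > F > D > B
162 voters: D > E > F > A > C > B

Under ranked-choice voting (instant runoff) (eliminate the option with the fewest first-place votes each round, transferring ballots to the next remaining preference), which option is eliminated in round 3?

Round 1: E 245, B 295, C 169, F 208, A 52, D 162. Eliminate A.
Round 2: E 245, B 295, C 221, F 208, D 162. Eliminate D.
Round 3: E 407, B 295, C 221, F 208. Eliminate F.

F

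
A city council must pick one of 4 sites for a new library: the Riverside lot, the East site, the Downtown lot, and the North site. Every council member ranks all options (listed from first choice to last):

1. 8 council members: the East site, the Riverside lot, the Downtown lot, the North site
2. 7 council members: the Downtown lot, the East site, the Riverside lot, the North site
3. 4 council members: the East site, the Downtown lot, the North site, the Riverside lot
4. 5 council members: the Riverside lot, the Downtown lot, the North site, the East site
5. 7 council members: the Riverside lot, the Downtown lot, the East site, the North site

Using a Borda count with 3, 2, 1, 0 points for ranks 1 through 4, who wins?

the Downtown lot

the Riverside lot: 8·2 + 7·1 + 4·0 + 5·3 + 7·3 = 59
the East site: 8·3 + 7·2 + 4·3 + 5·0 + 7·1 = 57
the Downtown lot: 8·1 + 7·3 + 4·2 + 5·2 + 7·2 = 61
the North site: 8·0 + 7·0 + 4·1 + 5·1 + 7·0 = 9
the Downtown lot has the highest Borda score (61).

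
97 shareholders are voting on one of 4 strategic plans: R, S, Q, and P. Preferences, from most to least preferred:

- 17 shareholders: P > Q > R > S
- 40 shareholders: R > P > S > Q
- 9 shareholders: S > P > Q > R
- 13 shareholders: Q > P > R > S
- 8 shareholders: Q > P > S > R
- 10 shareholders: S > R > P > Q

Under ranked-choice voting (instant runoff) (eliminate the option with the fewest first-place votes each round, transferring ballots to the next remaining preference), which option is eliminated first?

Round 1: R 40, S 19, Q 21, P 17. Eliminate P.

P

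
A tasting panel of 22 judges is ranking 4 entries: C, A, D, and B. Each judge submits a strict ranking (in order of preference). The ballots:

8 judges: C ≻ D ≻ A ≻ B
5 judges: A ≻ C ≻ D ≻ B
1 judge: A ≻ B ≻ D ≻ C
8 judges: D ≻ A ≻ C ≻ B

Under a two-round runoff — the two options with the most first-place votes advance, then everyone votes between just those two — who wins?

C

Round 1 first-place votes: C 8, A 6, D 8, B 0.
C and D advance.
Runoff: C is preferred to D by 13 voters; D by 9.
C wins the runoff.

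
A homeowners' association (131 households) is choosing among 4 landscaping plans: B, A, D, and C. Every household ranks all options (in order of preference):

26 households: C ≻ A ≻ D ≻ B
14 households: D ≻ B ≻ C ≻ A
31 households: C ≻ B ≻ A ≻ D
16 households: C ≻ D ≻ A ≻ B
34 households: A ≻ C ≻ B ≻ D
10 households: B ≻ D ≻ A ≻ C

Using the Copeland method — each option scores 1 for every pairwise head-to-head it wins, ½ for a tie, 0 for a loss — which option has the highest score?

B: beats D; loses to A and C → score 1.
A: beats B and D; loses to C → score 2.
D: loses to B, A, and C → score 0.
C: beats B, A, and D → score 3.
C has the best pairwise record.

C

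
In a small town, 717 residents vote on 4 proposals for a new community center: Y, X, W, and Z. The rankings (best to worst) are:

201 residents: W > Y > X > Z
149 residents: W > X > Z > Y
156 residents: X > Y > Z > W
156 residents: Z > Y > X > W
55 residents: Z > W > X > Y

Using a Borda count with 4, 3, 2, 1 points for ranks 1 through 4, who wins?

Y: 201·3 + 149·1 + 156·3 + 156·3 + 55·1 = 1743
X: 201·2 + 149·3 + 156·4 + 156·2 + 55·2 = 1895
W: 201·4 + 149·4 + 156·1 + 156·1 + 55·3 = 1877
Z: 201·1 + 149·2 + 156·2 + 156·4 + 55·4 = 1655
X has the highest Borda score (1895).

X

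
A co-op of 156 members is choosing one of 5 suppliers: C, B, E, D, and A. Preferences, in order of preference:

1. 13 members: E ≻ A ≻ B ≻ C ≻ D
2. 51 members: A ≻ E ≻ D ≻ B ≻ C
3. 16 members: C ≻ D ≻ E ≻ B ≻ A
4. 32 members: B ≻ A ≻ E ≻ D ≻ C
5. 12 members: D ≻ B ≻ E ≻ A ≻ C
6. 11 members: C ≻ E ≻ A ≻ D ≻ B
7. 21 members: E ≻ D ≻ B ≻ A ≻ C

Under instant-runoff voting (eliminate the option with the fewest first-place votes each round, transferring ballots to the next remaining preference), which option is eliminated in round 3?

Round 1: C 27, B 32, E 34, D 12, A 51. Eliminate D.
Round 2: C 27, B 44, E 34, A 51. Eliminate C.
Round 3: B 44, E 61, A 51. Eliminate B.

B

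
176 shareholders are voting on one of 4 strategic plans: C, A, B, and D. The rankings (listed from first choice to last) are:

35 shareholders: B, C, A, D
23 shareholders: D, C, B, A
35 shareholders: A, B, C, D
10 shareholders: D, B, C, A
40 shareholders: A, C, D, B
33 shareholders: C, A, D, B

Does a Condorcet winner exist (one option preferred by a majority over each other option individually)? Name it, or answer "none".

C

C vs A: 101–75 for C.
C vs B: 96–80 for C.
C vs D: 143–33 for C.
C beats every other option head-to-head.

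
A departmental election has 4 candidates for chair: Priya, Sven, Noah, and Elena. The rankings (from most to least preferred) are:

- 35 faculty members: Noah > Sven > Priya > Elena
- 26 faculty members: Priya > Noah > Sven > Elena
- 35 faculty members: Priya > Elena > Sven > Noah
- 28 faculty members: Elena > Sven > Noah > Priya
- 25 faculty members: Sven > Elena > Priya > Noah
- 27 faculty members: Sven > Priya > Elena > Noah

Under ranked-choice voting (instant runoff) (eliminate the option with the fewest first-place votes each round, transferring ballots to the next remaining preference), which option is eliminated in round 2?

Round 1: Priya 61, Sven 52, Noah 35, Elena 28. Eliminate Elena.
Round 2: Priya 61, Sven 80, Noah 35. Eliminate Noah.

Noah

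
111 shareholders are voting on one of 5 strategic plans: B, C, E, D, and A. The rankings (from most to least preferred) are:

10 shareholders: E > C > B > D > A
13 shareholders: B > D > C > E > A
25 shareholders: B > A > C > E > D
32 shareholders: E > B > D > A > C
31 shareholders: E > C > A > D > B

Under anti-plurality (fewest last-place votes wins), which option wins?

Last-place votes: B 31, C 32, E 0, D 25, A 23.
E is ranked last by the fewest voters, so E wins.

E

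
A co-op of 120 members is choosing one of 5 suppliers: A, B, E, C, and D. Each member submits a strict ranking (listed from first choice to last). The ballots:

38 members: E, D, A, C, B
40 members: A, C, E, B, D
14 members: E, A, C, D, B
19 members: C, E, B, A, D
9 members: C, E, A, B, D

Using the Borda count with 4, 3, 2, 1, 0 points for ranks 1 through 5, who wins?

A: 38·2 + 40·4 + 14·3 + 19·1 + 9·2 = 315
B: 38·0 + 40·1 + 14·0 + 19·2 + 9·1 = 87
E: 38·4 + 40·2 + 14·4 + 19·3 + 9·3 = 372
C: 38·1 + 40·3 + 14·2 + 19·4 + 9·4 = 298
D: 38·3 + 40·0 + 14·1 + 19·0 + 9·0 = 128
E has the highest Borda score (372).

E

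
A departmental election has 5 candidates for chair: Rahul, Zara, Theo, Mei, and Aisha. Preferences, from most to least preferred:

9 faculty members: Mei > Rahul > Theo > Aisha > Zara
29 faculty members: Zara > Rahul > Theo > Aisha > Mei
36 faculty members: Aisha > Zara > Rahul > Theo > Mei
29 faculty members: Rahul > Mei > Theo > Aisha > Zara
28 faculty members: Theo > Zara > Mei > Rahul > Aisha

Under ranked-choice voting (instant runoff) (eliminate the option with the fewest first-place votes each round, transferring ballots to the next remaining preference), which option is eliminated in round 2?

Theo

Round 1: Rahul 29, Zara 29, Theo 28, Mei 9, Aisha 36. Eliminate Mei.
Round 2: Rahul 38, Zara 29, Theo 28, Aisha 36. Eliminate Theo.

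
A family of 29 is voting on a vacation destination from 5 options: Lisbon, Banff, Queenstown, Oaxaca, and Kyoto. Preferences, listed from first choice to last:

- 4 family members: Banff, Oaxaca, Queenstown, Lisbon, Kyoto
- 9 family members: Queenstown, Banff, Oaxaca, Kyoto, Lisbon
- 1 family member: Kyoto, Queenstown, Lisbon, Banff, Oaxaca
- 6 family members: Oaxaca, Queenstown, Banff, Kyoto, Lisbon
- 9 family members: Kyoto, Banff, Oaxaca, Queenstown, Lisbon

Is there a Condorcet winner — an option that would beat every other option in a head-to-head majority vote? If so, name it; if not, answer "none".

none

Checking pairwise contests:
Banff beats Lisbon 28–1.
Queenstown beats Banff 16–13.
Oaxaca beats Queenstown 19–10.
Banff beats Oaxaca 23–6.
Banff beats Kyoto 19–10.
Every option loses at least one head-to-head, so there is no Condorcet winner.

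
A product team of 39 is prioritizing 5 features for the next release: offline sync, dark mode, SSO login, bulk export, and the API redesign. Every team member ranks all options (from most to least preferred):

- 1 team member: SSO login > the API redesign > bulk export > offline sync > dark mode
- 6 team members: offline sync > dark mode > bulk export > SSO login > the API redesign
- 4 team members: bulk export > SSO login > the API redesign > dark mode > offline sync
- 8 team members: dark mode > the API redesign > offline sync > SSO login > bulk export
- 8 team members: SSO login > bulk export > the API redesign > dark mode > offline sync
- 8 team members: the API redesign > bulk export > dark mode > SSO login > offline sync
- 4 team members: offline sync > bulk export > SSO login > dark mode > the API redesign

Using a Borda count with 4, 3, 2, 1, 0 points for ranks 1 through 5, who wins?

bulk export

offline sync: 1·1 + 6·4 + 4·0 + 8·2 + 8·0 + 8·0 + 4·4 = 57
dark mode: 1·0 + 6·3 + 4·1 + 8·4 + 8·1 + 8·2 + 4·1 = 82
SSO login: 1·4 + 6·1 + 4·3 + 8·1 + 8·4 + 8·1 + 4·2 = 78
bulk export: 1·2 + 6·2 + 4·4 + 8·0 + 8·3 + 8·3 + 4·3 = 90
the API redesign: 1·3 + 6·0 + 4·2 + 8·3 + 8·2 + 8·4 + 4·0 = 83
bulk export has the highest Borda score (90).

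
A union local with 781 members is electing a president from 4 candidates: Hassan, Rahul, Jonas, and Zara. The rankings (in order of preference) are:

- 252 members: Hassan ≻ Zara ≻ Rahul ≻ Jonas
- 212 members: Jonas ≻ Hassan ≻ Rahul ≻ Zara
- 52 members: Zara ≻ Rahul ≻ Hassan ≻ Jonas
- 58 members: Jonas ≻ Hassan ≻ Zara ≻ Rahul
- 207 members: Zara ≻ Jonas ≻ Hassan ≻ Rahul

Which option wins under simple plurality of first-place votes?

Jonas

First-place votes: Hassan 252, Rahul 0, Jonas 270, Zara 259.
Jonas has the most first-place votes.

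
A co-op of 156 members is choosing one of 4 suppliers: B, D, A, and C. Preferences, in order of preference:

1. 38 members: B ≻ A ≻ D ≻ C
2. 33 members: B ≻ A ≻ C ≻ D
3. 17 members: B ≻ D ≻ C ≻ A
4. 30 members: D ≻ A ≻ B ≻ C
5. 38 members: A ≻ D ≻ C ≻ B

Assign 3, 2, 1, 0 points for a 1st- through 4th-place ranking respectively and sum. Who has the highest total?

B: 38·3 + 33·3 + 17·3 + 30·1 + 38·0 = 294
D: 38·1 + 33·0 + 17·2 + 30·3 + 38·2 = 238
A: 38·2 + 33·2 + 17·0 + 30·2 + 38·3 = 316
C: 38·0 + 33·1 + 17·1 + 30·0 + 38·1 = 88
A has the highest Borda score (316).

A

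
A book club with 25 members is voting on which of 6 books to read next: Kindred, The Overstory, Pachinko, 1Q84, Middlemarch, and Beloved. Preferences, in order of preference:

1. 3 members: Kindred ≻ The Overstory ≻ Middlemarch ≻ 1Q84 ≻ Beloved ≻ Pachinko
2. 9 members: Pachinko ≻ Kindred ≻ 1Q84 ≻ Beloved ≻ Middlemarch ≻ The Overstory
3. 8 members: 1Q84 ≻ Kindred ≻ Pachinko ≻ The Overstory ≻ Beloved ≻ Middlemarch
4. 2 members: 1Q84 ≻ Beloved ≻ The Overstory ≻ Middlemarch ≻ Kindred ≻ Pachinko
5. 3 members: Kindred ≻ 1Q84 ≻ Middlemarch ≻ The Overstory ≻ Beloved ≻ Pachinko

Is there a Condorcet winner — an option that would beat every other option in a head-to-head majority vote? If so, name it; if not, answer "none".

Kindred vs The Overstory: 23–2 for Kindred.
Kindred vs Pachinko: 16–9 for Kindred.
Kindred vs 1Q84: 15–10 for Kindred.
Kindred vs Middlemarch: 23–2 for Kindred.
Kindred vs Beloved: 23–2 for Kindred.
Kindred beats every other option head-to-head.

Kindred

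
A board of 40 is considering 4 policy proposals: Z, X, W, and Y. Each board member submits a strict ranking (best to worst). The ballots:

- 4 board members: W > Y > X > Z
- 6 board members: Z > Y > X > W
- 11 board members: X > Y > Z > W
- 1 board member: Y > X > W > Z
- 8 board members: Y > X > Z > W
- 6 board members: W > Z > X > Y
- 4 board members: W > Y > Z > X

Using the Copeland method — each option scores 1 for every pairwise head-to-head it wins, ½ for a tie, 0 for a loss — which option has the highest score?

Z: beats W; loses to X and Y → score 1.
X: beats Z and W; loses to Y → score 2.
W: loses to Z, X, and Y → score 0.
Y: beats Z, X, and W → score 3.
Y has the best pairwise record.

Y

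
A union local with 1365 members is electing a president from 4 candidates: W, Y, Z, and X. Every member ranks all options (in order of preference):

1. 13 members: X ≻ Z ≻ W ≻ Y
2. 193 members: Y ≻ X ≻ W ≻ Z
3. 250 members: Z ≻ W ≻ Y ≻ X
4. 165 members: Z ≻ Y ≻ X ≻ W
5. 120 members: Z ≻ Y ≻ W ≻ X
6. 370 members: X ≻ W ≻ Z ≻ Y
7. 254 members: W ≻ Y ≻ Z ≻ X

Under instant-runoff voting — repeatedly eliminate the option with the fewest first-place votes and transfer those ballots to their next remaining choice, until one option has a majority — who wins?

Z

Round 1: W 254, Y 193, Z 535, X 383. Eliminate Y.
Round 2: W 254, Z 535, X 576. Eliminate W.
Round 3: Z 789, X 576. Z has a majority.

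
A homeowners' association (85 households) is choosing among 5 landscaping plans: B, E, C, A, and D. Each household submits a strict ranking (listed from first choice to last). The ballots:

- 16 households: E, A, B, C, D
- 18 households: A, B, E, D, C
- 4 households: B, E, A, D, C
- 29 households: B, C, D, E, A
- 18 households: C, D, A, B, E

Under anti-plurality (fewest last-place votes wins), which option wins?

B

Last-place votes: B 0, E 18, C 22, A 29, D 16.
B is ranked last by the fewest voters, so B wins.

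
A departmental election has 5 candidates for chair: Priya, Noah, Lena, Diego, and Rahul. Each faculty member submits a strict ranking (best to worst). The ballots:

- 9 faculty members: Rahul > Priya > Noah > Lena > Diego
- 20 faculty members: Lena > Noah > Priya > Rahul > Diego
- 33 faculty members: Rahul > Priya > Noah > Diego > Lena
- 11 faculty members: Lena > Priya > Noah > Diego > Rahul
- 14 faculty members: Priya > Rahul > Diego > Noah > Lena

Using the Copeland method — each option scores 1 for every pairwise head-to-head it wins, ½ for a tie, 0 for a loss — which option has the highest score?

Priya: beats Noah, Lena, Diego, and Rahul → score 4.
Noah: beats Lena and Diego; loses to Priya and Rahul → score 2.
Lena: loses to Priya, Noah, Diego, and Rahul → score 0.
Diego: beats Lena; loses to Priya, Noah, and Rahul → score 1.
Rahul: beats Noah, Lena, and Diego; loses to Priya → score 3.
Priya has the best pairwise record.

Priya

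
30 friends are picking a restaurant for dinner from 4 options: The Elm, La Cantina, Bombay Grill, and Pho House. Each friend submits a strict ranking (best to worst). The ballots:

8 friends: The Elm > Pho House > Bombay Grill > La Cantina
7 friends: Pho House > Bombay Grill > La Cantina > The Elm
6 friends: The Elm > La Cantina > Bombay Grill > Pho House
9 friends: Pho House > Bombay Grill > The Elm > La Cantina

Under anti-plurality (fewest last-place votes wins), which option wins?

Last-place votes: The Elm 7, La Cantina 17, Bombay Grill 0, Pho House 6.
Bombay Grill is ranked last by the fewest voters, so Bombay Grill wins.

Bombay Grill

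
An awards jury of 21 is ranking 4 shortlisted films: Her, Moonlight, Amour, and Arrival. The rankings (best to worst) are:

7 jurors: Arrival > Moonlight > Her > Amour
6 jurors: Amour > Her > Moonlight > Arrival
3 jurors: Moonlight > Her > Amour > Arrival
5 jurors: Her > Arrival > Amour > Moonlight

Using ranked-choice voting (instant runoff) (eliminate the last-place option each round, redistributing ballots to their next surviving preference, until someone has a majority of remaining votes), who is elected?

Round 1: Her 5, Moonlight 3, Amour 6, Arrival 7. Eliminate Moonlight.
Round 2: Her 8, Amour 6, Arrival 7. Eliminate Amour.
Round 3: Her 14, Arrival 7. Her has a majority.

Her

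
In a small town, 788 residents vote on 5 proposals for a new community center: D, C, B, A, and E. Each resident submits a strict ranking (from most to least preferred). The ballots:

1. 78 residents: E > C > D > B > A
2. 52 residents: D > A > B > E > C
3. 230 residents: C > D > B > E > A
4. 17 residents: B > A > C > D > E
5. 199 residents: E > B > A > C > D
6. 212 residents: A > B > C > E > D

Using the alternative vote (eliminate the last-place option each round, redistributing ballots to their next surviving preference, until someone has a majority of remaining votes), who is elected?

E

Round 1: D 52, C 230, B 17, A 212, E 277. Eliminate B.
Round 2: D 52, C 230, A 229, E 277. Eliminate D.
Round 3: C 230, A 281, E 277. Eliminate C.
Round 4: A 281, E 507. E has a majority.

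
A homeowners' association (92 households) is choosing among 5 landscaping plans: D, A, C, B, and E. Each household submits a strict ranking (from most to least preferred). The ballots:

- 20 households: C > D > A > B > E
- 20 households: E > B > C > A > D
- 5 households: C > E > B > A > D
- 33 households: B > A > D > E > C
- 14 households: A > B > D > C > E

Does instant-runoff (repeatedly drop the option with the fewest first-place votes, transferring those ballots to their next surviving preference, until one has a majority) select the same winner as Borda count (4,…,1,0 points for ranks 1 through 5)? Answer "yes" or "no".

yes

Instant-runoff — R1 D 0, A 14, C 25, B 33, E 20 (D out); R2 A 14, C 25, B 33, E 20 (A out); R3 C 25, B 47, E 20 (B winner). Winner: B.
Borda — scores: D 154, A 220, C 154, B 264, E 128. Winner: B.
The two methods agree.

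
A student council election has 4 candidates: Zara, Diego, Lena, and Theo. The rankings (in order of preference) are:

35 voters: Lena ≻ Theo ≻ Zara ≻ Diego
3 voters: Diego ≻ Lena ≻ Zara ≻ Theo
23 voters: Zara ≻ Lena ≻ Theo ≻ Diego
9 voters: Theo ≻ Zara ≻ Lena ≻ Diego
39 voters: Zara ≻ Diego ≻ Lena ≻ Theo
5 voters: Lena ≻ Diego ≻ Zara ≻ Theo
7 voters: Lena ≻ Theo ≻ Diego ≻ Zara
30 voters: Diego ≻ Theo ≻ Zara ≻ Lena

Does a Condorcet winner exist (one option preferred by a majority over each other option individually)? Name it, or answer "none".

Checking pairwise contests:
Theo beats Zara 81–70.
Zara beats Diego 106–45.
Zara beats Lena 101–50.
Diego beats Theo 77–74.
Every option loses at least one head-to-head, so there is no Condorcet winner.

none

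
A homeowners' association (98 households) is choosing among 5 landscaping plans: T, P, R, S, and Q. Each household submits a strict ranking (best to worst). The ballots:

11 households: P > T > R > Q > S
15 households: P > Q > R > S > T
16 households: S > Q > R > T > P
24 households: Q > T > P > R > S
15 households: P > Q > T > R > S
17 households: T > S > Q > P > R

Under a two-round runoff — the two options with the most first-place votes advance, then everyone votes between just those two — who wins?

Q

Round 1 first-place votes: T 17, P 41, R 0, S 16, Q 24.
P and Q advance.
Runoff: P is preferred to Q by 41 voters; Q by 57.
Q wins the runoff.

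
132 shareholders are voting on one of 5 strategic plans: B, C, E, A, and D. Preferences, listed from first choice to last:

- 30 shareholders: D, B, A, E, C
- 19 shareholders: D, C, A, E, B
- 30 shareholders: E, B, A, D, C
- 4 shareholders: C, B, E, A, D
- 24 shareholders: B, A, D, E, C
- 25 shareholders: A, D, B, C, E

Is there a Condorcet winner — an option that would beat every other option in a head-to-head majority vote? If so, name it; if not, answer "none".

none

Checking pairwise contests:
D beats B 74–58.
B beats C 109–23.
B beats E 83–49.
B beats A 88–44.
A beats D 83–49.
Every option loses at least one head-to-head, so there is no Condorcet winner.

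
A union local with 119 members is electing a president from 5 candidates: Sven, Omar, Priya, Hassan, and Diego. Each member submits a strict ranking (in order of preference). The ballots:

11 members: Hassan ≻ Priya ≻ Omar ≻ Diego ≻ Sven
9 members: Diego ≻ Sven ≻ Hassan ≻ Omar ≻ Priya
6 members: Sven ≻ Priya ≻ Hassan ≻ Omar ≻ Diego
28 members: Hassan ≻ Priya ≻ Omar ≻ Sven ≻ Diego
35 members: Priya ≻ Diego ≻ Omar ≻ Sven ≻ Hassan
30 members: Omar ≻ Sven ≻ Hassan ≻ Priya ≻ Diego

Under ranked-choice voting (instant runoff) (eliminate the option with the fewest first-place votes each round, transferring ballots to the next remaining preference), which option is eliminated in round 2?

Diego

Round 1: Sven 6, Omar 30, Priya 35, Hassan 39, Diego 9. Eliminate Sven.
Round 2: Omar 30, Priya 41, Hassan 39, Diego 9. Eliminate Diego.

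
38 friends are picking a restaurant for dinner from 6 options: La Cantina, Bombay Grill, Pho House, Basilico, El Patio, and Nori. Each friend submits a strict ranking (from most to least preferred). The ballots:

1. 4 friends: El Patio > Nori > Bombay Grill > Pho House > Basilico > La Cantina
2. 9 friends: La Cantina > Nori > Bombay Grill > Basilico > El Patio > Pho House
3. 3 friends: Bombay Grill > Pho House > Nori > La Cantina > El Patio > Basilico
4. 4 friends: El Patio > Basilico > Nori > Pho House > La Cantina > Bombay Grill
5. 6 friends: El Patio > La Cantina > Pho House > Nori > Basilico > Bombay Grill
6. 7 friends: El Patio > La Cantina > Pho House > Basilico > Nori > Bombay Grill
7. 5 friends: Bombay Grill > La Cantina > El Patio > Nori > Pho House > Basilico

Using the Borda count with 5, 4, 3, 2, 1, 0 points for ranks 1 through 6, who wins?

La Cantina: 4·0 + 9·5 + 3·2 + 4·1 + 6·4 + 7·4 + 5·4 = 127
Bombay Grill: 4·3 + 9·3 + 3·5 + 4·0 + 6·0 + 7·0 + 5·5 = 79
Pho House: 4·2 + 9·0 + 3·4 + 4·2 + 6·3 + 7·3 + 5·1 = 72
Basilico: 4·1 + 9·2 + 3·0 + 4·4 + 6·1 + 7·2 + 5·0 = 58
El Patio: 4·5 + 9·1 + 3·1 + 4·5 + 6·5 + 7·5 + 5·3 = 132
Nori: 4·4 + 9·4 + 3·3 + 4·3 + 6·2 + 7·1 + 5·2 = 102
El Patio has the highest Borda score (132).

El Patio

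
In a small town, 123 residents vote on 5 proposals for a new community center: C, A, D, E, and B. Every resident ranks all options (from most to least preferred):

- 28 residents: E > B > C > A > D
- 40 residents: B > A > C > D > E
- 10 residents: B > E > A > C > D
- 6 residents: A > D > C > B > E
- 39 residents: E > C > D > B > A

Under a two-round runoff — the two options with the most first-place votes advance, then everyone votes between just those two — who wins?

Round 1 first-place votes: C 0, A 6, D 0, E 67, B 50.
E and B advance.
Runoff: E is preferred to B by 67 voters; B by 56.
E wins the runoff.

E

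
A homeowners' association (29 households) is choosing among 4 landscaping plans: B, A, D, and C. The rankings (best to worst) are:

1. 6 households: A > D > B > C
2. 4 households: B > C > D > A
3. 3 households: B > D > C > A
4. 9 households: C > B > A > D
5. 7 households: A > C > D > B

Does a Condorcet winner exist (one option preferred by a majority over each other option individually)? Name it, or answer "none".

C vs B: 16–13 for C.
C vs A: 16–13 for C.
C vs D: 20–9 for C.
C beats every other option head-to-head.

C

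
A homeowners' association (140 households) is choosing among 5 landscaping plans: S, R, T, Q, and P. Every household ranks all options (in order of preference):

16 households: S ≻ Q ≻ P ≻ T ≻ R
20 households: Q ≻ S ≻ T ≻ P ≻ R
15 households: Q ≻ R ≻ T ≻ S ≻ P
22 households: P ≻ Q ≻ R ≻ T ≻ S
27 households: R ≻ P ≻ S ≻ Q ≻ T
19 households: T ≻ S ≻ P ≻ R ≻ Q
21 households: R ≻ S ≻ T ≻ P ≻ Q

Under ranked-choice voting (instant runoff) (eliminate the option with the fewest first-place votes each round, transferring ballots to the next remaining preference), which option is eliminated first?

S

Round 1: S 16, R 48, T 19, Q 35, P 22. Eliminate S.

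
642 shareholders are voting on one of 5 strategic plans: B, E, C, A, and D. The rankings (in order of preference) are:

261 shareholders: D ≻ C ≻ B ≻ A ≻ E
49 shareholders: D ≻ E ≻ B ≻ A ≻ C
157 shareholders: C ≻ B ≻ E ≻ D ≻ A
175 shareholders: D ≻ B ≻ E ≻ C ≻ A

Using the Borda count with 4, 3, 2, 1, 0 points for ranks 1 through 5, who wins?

D

B: 261·2 + 49·2 + 157·3 + 175·3 = 1616
E: 261·0 + 49·3 + 157·2 + 175·2 = 811
C: 261·3 + 49·0 + 157·4 + 175·1 = 1586
A: 261·1 + 49·1 + 157·0 + 175·0 = 310
D: 261·4 + 49·4 + 157·1 + 175·4 = 2097
D has the highest Borda score (2097).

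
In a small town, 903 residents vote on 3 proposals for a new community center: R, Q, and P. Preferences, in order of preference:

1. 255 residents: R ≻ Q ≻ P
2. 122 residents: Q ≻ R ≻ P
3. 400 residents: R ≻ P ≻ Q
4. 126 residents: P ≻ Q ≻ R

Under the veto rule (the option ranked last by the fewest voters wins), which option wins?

R

Last-place votes: R 126, Q 400, P 377.
R is ranked last by the fewest voters, so R wins.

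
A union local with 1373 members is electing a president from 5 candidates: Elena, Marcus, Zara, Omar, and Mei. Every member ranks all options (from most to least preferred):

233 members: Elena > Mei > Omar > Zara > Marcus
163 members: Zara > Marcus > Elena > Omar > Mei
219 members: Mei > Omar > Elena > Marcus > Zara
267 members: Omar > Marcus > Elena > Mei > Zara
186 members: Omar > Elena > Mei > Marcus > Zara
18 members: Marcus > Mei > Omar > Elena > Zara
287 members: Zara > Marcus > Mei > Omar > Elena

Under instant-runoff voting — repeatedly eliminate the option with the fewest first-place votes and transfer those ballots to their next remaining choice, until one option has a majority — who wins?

Round 1: Elena 233, Marcus 18, Zara 450, Omar 453, Mei 219. Eliminate Marcus.
Round 2: Elena 233, Zara 450, Omar 453, Mei 237. Eliminate Elena.
Round 3: Zara 450, Omar 453, Mei 470. Eliminate Zara.
Round 4: Omar 616, Mei 757. Mei has a majority.

Mei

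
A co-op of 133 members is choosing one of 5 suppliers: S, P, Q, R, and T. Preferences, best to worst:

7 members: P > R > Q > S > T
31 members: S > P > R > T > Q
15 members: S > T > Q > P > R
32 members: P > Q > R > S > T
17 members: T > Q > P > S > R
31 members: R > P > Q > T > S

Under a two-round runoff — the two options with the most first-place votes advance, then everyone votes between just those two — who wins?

P

Round 1 first-place votes: S 46, P 39, Q 0, R 31, T 17.
S and P advance.
Runoff: S is preferred to P by 46 voters; P by 87.
P wins the runoff.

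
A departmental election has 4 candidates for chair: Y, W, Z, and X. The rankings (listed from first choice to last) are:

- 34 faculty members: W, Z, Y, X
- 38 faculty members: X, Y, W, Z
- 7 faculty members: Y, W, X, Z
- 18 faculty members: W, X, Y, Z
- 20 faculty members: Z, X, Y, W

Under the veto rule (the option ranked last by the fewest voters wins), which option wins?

Last-place votes: Y 0, W 20, Z 63, X 34.
Y is ranked last by the fewest voters, so Y wins.

Y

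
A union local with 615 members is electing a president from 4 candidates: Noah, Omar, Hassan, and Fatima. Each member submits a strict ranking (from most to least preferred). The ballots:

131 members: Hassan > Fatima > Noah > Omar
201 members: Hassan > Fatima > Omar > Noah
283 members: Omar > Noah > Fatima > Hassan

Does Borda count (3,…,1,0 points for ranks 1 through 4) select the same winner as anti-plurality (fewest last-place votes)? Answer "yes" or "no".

Borda — scores: Noah 697, Omar 1050, Hassan 996, Fatima 947. Winner: Omar.
Anti-plurality — last-place votes: Noah 201, Omar 131, Hassan 283, Fatima 0. Winner: Fatima.
The two methods disagree.

no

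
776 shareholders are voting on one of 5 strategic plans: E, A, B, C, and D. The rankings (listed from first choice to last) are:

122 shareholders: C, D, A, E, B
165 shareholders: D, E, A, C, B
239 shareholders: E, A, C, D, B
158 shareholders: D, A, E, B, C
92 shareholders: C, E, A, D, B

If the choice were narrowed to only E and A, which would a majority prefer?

Voters preferring E to A: 496; preferring A to E: 280.
E wins the head-to-head.

E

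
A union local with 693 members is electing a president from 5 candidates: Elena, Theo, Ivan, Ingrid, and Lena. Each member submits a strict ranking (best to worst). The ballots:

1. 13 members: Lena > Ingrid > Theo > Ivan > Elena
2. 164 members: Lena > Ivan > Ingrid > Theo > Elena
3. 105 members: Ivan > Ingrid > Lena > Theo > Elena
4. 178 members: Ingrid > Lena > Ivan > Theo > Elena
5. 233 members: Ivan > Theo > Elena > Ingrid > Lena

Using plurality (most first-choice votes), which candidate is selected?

First-place votes: Elena 0, Theo 0, Ivan 338, Ingrid 178, Lena 177.
Ivan has the most first-place votes.

Ivan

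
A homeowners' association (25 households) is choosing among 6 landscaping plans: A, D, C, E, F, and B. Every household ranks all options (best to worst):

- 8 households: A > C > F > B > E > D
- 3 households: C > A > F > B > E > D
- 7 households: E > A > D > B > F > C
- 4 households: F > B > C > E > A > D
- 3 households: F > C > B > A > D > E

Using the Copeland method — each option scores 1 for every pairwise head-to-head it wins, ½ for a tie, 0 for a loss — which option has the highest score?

A

A: beats D, C, E, F, and B → score 5.
D: loses to A, C, E, F, and B → score 0.
C: beats D, E, and B; loses to A and F → score 3.
E: beats D; loses to A, C, F, and B → score 1.
F: beats D, C, E, and B; loses to A → score 4.
B: beats D and E; loses to A, C, and F → score 2.
A has the best pairwise record.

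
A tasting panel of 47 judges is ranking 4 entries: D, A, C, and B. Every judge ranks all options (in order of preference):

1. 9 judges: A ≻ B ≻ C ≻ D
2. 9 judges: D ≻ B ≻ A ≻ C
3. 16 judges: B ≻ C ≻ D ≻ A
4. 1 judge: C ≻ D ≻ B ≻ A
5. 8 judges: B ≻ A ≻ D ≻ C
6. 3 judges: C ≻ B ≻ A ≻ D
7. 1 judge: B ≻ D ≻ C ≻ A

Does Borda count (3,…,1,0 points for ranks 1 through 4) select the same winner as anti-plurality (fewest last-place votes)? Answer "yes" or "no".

Borda — scores: D 55, A 55, C 54, B 118. Winner: B.
Anti-plurality — last-place votes: D 12, A 18, C 17, B 0. Winner: B.
The two methods agree.

yes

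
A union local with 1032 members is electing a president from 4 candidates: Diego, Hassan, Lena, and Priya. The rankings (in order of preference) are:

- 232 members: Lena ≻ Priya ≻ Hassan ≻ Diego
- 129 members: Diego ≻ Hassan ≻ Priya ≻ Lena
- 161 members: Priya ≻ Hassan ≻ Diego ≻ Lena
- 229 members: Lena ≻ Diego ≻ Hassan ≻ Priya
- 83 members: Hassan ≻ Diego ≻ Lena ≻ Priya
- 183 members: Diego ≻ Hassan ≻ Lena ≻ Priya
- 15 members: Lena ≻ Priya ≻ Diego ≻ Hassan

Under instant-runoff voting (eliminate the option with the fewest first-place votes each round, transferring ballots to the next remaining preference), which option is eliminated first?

Round 1: Diego 312, Hassan 83, Lena 476, Priya 161. Eliminate Hassan.

Hassan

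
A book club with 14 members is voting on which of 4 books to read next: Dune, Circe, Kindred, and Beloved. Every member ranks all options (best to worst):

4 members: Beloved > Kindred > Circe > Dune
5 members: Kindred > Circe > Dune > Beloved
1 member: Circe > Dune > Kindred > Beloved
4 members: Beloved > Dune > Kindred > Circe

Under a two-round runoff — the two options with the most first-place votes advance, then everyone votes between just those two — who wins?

Round 1 first-place votes: Dune 0, Circe 1, Kindred 5, Beloved 8.
Beloved and Kindred advance.
Runoff: Beloved is preferred to Kindred by 8 voters; Kindred by 6.
Beloved wins the runoff.

Beloved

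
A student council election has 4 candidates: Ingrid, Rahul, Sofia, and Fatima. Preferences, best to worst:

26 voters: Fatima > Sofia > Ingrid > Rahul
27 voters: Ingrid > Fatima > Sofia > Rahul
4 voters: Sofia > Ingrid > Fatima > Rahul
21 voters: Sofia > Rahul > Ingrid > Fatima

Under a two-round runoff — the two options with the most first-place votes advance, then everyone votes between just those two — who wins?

Ingrid

Round 1 first-place votes: Ingrid 27, Rahul 0, Sofia 25, Fatima 26.
Ingrid and Fatima advance.
Runoff: Ingrid is preferred to Fatima by 52 voters; Fatima by 26.
Ingrid wins the runoff.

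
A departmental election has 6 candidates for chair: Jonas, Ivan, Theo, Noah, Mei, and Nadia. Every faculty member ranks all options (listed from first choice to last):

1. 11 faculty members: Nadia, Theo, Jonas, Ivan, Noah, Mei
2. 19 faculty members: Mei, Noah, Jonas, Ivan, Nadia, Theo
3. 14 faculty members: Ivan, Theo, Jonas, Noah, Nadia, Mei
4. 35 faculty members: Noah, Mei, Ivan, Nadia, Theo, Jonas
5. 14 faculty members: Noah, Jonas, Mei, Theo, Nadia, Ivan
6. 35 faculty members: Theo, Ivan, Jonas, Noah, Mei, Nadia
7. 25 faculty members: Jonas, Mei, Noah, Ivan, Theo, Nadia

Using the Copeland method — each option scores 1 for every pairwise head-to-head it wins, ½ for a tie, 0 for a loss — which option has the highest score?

Jonas: beats Noah, Mei, and Nadia; loses to Ivan and Theo → score 3.
Ivan: beats Jonas, Theo, and Nadia; loses to Noah and Mei → score 3.
Theo: beats Jonas and Nadia; loses to Ivan, Noah, and Mei → score 2.
Noah: beats Ivan, Theo, Mei, and Nadia; loses to Jonas → score 4.
Mei: beats Ivan, Theo, and Nadia; loses to Jonas and Noah → score 3.
Nadia: loses to Jonas, Ivan, Theo, Noah, and Mei → score 0.
Noah has the best pairwise record.

Noah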